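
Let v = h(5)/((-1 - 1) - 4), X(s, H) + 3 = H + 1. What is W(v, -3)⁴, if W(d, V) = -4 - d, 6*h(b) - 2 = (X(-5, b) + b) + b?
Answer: 3418801/20736 ≈ 164.87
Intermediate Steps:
X(s, H) = -2 + H (X(s, H) = -3 + (H + 1) = -3 + (1 + H) = -2 + H)
h(b) = b/2 (h(b) = ⅓ + (((-2 + b) + b) + b)/6 = ⅓ + ((-2 + 2*b) + b)/6 = ⅓ + (-2 + 3*b)/6 = ⅓ + (-⅓ + b/2) = b/2)
v = -5/12 (v = ((½)*5)/((-1 - 1) - 4) = 5/(2*(-2 - 4)) = (5/2)/(-6) = (5/2)*(-⅙) = -5/12 ≈ -0.41667)
W(v, -3)⁴ = (-4 - 1*(-5/12))⁴ = (-4 + 5/12)⁴ = (-43/12)⁴ = 3418801/20736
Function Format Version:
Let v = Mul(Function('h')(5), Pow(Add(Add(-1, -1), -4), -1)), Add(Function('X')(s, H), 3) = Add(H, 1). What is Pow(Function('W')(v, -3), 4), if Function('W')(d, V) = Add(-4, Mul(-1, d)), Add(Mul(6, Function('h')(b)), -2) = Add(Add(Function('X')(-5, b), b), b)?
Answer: Rational(3418801, 20736) ≈ 164.87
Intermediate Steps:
Function('X')(s, H) = Add(-2, H) (Function('X')(s, H) = Add(-3, Add(H, 1)) = Add(-3, Add(1, H)) = Add(-2, H))
Function('h')(b) = Mul(Rational(1, 2), b) (Function('h')(b) = Add(Rational(1, 3), Mul(Rational(1, 6), Add(Add(Add(-2, b), b), b))) = Add(Rational(1, 3), Mul(Rational(1, 6), Add(Add(-2, Mul(2, b)), b))) = Add(Rational(1, 3), Mul(Rational(1, 6), Add(-2, Mul(3, b)))) = Add(Rational(1, 3), Add(Rational(-1, 3), Mul(Rational(1, 2), b))) = Mul(Rational(1, 2), b))
v = Rational(-5, 12) (v = Mul(Mul(Rational(1, 2), 5), Pow(Add(Add(-1, -1), -4), -1)) = Mul(Rational(5, 2), Pow(Add(-2, -4), -1)) = Mul(Rational(5, 2), Pow(-6, -1)) = Mul(Rational(5, 2), Rational(-1, 6)) = Rational(-5, 12) ≈ -0.41667)
Pow(Function('W')(v, -3), 4) = Pow(Add(-4, Mul(-1, Rational(-5, 12))), 4) = Pow(Add(-4, Rational(5, 12)), 4) = Pow(Rational(-43, 12), 4) = Rational(3418801, 20736)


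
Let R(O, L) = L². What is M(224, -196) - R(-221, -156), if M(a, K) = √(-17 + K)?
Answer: -24336 + I*√213 ≈ -24336.0 + 14.595*I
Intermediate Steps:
M(224, -196) - R(-221, -156) = √(-17 - 196) - 1*(-156)² = √(-213) - 1*24336 = I*√213 - 24336 = -24336 + I*√213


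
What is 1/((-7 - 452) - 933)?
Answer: -1/1392 ≈ -0.00071839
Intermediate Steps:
1/((-7 - 452) - 933) = 1/(-459 - 933) = 1/(-1392) = -1/1392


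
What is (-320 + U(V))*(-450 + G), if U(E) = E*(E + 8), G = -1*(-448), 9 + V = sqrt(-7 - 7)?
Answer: 650 + 20*I*sqrt(14) ≈ 650.0 + 74.833*I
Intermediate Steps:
V = -9 + I*sqrt(14) (V = -9 + sqrt(-7 - 7) = -9 + sqrt(-14) = -9 + I*sqrt(14) ≈ -9.0 + 3.7417*I)
G = 448
U(E) = E*(8 + E)
(-320 + U(V))*(-450 + G) = (-320 + (-9 + I*sqrt(14))*(8 + (-9 + I*sqrt(14))))*(-450 + 448) = (-320 + (-9 + I*sqrt(14))*(-1 + I*sqrt(14)))*(-2) = (-320 + (-1 + I*sqrt(14))*(-9 + I*sqrt(14)))*(-2) = 640 - 2*(-1 + I*sqrt(14))*(-9 + I*sqrt(14))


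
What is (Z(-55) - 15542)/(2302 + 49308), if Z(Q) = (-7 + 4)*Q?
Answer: -15377/51610 ≈ -0.29795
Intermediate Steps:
Z(Q) = -3*Q
(Z(-55) - 15542)/(2302 + 49308) = (-3*(-55) - 15542)/(2302 + 49308) = (165 - 15542)/51610 = -15377*1/51610 = -15377/51610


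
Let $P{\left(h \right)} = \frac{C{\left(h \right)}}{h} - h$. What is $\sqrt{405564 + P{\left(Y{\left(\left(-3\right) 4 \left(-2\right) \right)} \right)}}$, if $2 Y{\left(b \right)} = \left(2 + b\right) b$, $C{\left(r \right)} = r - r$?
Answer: $6 \sqrt{11257} \approx 636.59$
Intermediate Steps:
$C{\left(r \right)} = 0$
$Y{\left(b \right)} = \frac{b \left(2 + b\right)}{2}$ ($Y{\left(b \right)} = \frac{\left(2 + b\right) b}{2} = \frac{b \left(2 + b\right)}{2}$)
$P{\left(h \right)} = - h$ ($P{\left(h \right)} = \frac{0}{h} - h = 0 - h = - h$)
$\sqrt{405564 + P{\left(Y{\left(\left(-3\right) 4 \left(-2\right) \right)} \right)}} = \sqrt{405564 - \frac{\left(-3\right) 4 \left(-2\right) \left(2 + \left(-3\right) 4 \left(-2\right)\right)}{2}} = \sqrt{405564 - \frac{\left(-12\right) \left(-2\right) \left(2 - -24\right)}{2}} = \sqrt{405564 - \frac{1}{2} \cdot 24 \left(2 + 24\right)} = \sqrt{405564 - \frac{1}{2} \cdot 24 \cdot 26} = \sqrt{405564 - 312} = \sqrt{405252} = 6 \sqrt{11257}$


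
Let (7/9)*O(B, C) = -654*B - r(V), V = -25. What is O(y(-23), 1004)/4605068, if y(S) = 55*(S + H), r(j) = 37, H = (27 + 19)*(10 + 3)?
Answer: -186145083/32235476 ≈ -5.7745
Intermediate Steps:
H = 598 (H = 46*13 = 598)
y(S) = 32890 + 55*S (y(S) = 55*(S + 598) = 55*(598 + S) = 32890 + 55*S)
O(B, C) = -333/7 - 5886*B/7 (O(B, C) = 9*(-654*B - 1*37)/7 = 9*(-654*B - 37)/7 = 9*(-37 - 654*B)/7 = -333/7 - 5886*B/7)
O(y(-23), 1004)/4605068 = (-333/7 - 5886*(32890 + 55*(-23))/7)/4605068 = (-333/7 - 5886*(32890 - 1265)/7)*(1/4605068) = (-333/7 - 5886/7*31625)*(1/4605068) = (-333/7 - 186144750/7)*(1/4605068) = -186145083/7*1/4605068 = -186145083/32235476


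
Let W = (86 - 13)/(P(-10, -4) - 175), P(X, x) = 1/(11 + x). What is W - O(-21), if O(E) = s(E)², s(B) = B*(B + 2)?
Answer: -194862535/1224 ≈ -1.5920e+5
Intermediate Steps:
s(B) = B*(2 + B)
O(E) = E²*(2 + E)² (O(E) = (E*(2 + E))² = E²*(2 + E)²)
W = -511/1224 (W = (86 - 13)/(1/(11 - 4) - 175) = 73/(1/7 - 175) = 73/(⅐ - 175) = 73/(-1224/7) = 73*(-7/1224) = -511/1224 ≈ -0.41748)
W - O(-21) = -511/1224 - (-21)²*(2 - 21)² = -511/1224 - 441*(-19)² = -511/1224 - 441*361 = -511/1224 - 1*159201 = -511/1224 - 159201 = -194862535/1224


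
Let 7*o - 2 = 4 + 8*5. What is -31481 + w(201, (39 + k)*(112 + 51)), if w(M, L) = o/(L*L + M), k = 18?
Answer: -9511357268824/302130087 ≈ -31481.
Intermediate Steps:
o = 46/7 (o = 2/7 + (4 + 8*5)/7 = 2/7 + (4 + 40)/7 = 2/7 + (⅐)*44 = 2/7 + 44/7 = 46/7 ≈ 6.5714)
w(M, L) = 46/(7*(M + L²)) (w(M, L) = 46/(7*(L*L + M)) = 46/(7*(L² + M)) = 46/(7*(M + L²)))
-31481 + w(201, (39 + k)*(112 + 51)) = -31481 + 46/(7*(201 + ((39 + 18)*(112 + 51))²)) = -31481 + 46/(7*(201 + (57*163)²)) = -31481 + 46/(7*(201 + 9291²)) = -31481 + 46/(7*(201 + 86322681)) = -31481 + (46/7)/86322882 = -31481 + (46/7)*(1/86322882) = -31481 + 23/302130087 = -9511357268824/302130087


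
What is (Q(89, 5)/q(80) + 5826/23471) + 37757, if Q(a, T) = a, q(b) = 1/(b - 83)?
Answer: 879933616/23471 ≈ 37490.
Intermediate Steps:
q(b) = 1/(-83 + b)
(Q(89, 5)/q(80) + 5826/23471) + 37757 = (89/(1/(-83 + 80)) + 5826/23471) + 37757 = (89/(1/(-3)) + 5826*(1/23471)) + 37757 = (89/(-⅓) + 5826/23471) + 37757 = (89*(-3) + 5826/23471) + 37757 = (-267 + 5826/23471) + 37757 = -6260931/23471 + 37757 = 879933616/23471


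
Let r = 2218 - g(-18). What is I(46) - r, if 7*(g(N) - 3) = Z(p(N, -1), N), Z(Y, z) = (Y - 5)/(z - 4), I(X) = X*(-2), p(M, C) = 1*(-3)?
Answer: -177635/77 ≈ -2306.9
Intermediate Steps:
p(M, C) = -3
I(X) = -2*X
Z(Y, z) = (-5 + Y)/(-4 + z)
g(N) = 3 - 8/(7*(-4 + N)) (g(N) = 3 + ((-5 - 3)/(-4 + N))/7 = 3 + (-8/(-4 + N))/7 = 3 - 8/(7*(-4 + N)))
r = 170551/77 (r = 2218 - (-92 + 21*(-18))/(7*(-4 - 18)) = 2218 - (-92 - 378)/(7*(-22)) = 2218 - (-1)*(-470)/(7*22) = 2218 - 1*235/77 = 2218 - 235/77 = 170551/77 ≈ 2214.9)
I(46) - r = -2*46 - 1*170551/77 = -92 - 170551/77 = -177635/77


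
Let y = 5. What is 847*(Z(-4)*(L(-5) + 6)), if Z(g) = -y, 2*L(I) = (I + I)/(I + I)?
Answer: -55055/2 ≈ -27528.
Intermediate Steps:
L(I) = ½ (L(I) = ((I + I)/(I + I))/2 = ((2*I)/((2*I)))/2 = ((2*I)*(1/(2*I)))/2 = (½)*1 = ½)
Z(g) = -5 (Z(g) = -1*5 = -5)
847*(Z(-4)*(L(-5) + 6)) = 847*(-5*(½ + 6)) = 847*(-5*13/2) = 847*(-65/2) = -55055/2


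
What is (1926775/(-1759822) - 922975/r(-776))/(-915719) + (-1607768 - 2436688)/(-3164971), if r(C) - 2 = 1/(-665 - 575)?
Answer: 336295964177305831121/188713264330397604686 ≈ 1.7820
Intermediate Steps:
r(C) = 2479/1240 (r(C) = 2 + 1/(-665 - 575) = 2 + 1/(-1240) = 2 - 1/1240 = 2479/1240)
(1926775/(-1759822) - 922975/r(-776))/(-915719) + (-1607768 - 2436688)/(-3164971) = (1926775/(-1759822) - 922975/2479/1240)/(-915719) + (-1607768 - 2436688)/(-3164971) = (1926775*(-1/1759822) - 922975*1240/2479)*(-1/915719) - 4044456*(-1/3164971) = (-1926775/1759822 - 1144489000/2479)*(-1/915719) + 4044456/3164971 = -30061219364675/65113414*(-1/915719) + 4044456/3164971 = 30061219364675/59625590354666 + 4044456/3164971 = 336295964177305831121/188713264330397604686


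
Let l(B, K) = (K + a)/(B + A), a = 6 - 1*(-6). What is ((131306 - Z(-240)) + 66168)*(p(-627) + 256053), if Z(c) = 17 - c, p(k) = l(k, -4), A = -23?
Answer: 16411850673957/325 ≈ 5.0498e+10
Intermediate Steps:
a = 12 (a = 6 + 6 = 12)
l(B, K) = (12 + K)/(-23 + B) (l(B, K) = (K + 12)/(B - 23) = (12 + K)/(-23 + B))
p(k) = 8/(-23 + k) (p(k) = (12 - 4)/(-23 + k) = 8/(-23 + k))
((131306 - Z(-240)) + 66168)*(p(-627) + 256053) = ((131306 - (17 - 1*(-240))) + 66168)*(8/(-23 - 627) + 256053) = ((131306 - (17 + 240)) + 66168)*(8/(-650) + 256053) = ((131306 - 1*257) + 66168)*(8*(-1/650) + 256053) = ((131306 - 257) + 66168)*(-4/325 + 256053) = (131049 + 66168)*(83217221/325) = 197217*(83217221/325) = 16411850673957/325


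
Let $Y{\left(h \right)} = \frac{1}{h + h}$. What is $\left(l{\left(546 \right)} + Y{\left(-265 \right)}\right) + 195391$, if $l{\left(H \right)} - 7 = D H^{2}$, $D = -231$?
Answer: $- \frac{36394780941}{530} \approx -6.8669 \cdot 10^{7}$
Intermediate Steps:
$Y{\left(h \right)} = \frac{1}{2 h}$
$l{\left(H \right)} = 7 - 231 H^{2}$
$\left(l{\left(546 \right)} + Y{\left(-265 \right)}\right) + 195391 = \left(\left(7 - 231 \cdot 546^{2}\right) + \frac{1}{2 \left(-265\right)}\right) + 195391 = \left(\left(7 - 68864796\right) + \frac{1}{2} \left(- \frac{1}{265}\right)\right) + 195391 = \left(\left(7 - 68864796\right) - \frac{1}{530}\right) + 195391 = \left(-68864789 - \frac{1}{530}\right) + 195391 = - \frac{36498338171}{530} + 195391 = - \frac{36394780941}{530}$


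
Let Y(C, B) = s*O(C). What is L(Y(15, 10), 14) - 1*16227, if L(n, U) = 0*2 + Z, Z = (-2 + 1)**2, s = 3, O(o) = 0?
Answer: -16226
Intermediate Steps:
Z = 1 (Z = (-1)**2 = 1)
Y(C, B) = 0 (Y(C, B) = 3*0 = 0)
L(n, U) = 1 (L(n, U) = 0*2 + 1 = 0 + 1 = 1)
L(Y(15, 10), 14) - 1*16227 = 1 - 1*16227 = 1 - 16227 = -16226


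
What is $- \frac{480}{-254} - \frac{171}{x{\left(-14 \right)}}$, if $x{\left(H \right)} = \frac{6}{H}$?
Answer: $\frac{50913}{127} \approx 400.89$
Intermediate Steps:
$- \frac{480}{-254} - \frac{171}{x{\left(-14 \right)}} = - \frac{480}{-254} - \frac{171}{6 \frac{1}{-14}} = \left(-480\right) \left(- \frac{1}{254}\right) - \frac{171}{6 \left(- \frac{1}{14}\right)} = \frac{240}{127} - \frac{171}{- \frac{3}{7}} = \frac{240}{127} - -399 = \frac{240}{127} + 399 = \frac{50913}{127}$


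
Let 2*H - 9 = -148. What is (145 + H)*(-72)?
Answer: -5436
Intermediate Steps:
H = -139/2 (H = 9/2 + (½)*(-148) = 9/2 - 74 = -139/2 ≈ -69.500)
(145 + H)*(-72) = (145 - 139/2)*(-72) = (151/2)*(-72) = -5436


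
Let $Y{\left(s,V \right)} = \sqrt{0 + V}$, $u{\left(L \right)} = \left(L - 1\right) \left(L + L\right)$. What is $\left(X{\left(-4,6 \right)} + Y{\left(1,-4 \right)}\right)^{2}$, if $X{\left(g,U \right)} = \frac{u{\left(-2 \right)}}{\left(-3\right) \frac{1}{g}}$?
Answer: $252 + 64 i \approx 252.0 + 64.0 i$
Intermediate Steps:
$u{\left(L \right)} = 2 L \left(-1 + L\right)$ ($u{\left(L \right)} = \left(-1 + L\right) 2 L = 2 L \left(-1 + L\right)$)
$Y{\left(s,V \right)} = \sqrt{V}$
$X{\left(g,U \right)} = - 4 g$ ($X{\left(g,U \right)} = \frac{2 \left(-2\right) \left(-1 - 2\right)}{\left(-3\right) \frac{1}{g}} = 2 \left(-2\right) \left(-3\right) \left(- \frac{g}{3}\right) = 12 \left(- \frac{g}{3}\right) = - 4 g$)
$\left(X{\left(-4,6 \right)} + Y{\left(1,-4 \right)}\right)^{2} = \left(\left(-4\right) \left(-4\right) + \sqrt{-4}\right)^{2} = \left(16 + 2 i\right)^{2}$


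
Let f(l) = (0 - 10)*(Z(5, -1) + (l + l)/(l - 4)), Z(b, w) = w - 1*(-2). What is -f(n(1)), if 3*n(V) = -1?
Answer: 150/13 ≈ 11.538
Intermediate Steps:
n(V) = -⅓ (n(V) = (⅓)*(-1) = -⅓)
Z(b, w) = 2 + w (Z(b, w) = w + 2 = 2 + w)
f(l) = -10 - 20*l/(-4 + l) (f(l) = (0 - 10)*((2 - 1) + (l + l)/(l - 4)) = -10*(1 + (2*l)/(-4 + l)) = -10*(1 + 2*l/(-4 + l)) = -10 - 20*l/(-4 + l))
-f(n(1)) = -10*(4 - 3*(-⅓))/(-4 - ⅓) = -10*(4 + 1)/(-13/3) = -10*(-3)*5/13 = -1*(-150/13) = 150/13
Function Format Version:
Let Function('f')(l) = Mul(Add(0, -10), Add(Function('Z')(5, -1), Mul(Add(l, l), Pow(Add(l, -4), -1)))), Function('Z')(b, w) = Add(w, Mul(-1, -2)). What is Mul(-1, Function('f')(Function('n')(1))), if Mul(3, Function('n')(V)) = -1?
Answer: Rational(150, 13) ≈ 11.538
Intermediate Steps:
Function('n')(V) = Rational(-1, 3) (Function('n')(V) = Mul(Rational(1, 3), -1) = Rational(-1, 3))
Function('Z')(b, w) = Add(2, w) (Function('Z')(b, w) = Add(w, 2) = Add(2, w))
Function('f')(l) = Add(-10, Mul(-20, l, Pow(Add(-4, l), -1))) (Function('f')(l) = Mul(Add(0, -10), Add(Add(2, -1), Mul(Add(l, l), Pow(Add(l, -4), -1)))) = Mul(-10, Add(1, Mul(Mul(2, l), Pow(Add(-4, l), -1)))) = Mul(-10, Add(1, Mul(2, l, Pow(Add(-4, l), -1)))) = Add(-10, Mul(-20, l, Pow(Add(-4, l), -1))))
Mul(-1, Function('f')(Function('n')(1))) = Mul(-1, Mul(10, Pow(Add(-4, Rational(-1, 3)), -1), Add(4, Mul(-3, Rational(-1, 3))))) = Mul(-1, Mul(10, Pow(Rational(-13, 3), -1), Add(4, 1))) = Mul(-1, Mul(10, Rational(-3, 13), 5)) = Mul(-1, Rational(-150, 13)) = Rational(150, 13)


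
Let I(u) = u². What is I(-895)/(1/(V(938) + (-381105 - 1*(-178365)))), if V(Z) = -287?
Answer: -162629702675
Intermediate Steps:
I(-895)/(1/(V(938) + (-381105 - 1*(-178365)))) = (-895)²/(1/(-287 + (-381105 - 1*(-178365)))) = 801025/(1/(-287 + (-381105 + 178365))) = 801025/(1/(-287 - 202740)) = 801025/(1/(-203027)) = 801025/(-1/203027) = 801025*(-203027) = -162629702675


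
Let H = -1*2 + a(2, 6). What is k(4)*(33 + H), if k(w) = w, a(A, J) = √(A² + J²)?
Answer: 124 + 8*√10 ≈ 149.30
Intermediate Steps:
H = -2 + 2*√10 (H = -1*2 + √(2² + 6²) = -2 + √(4 + 36) = -2 + √40 = -2 + 2*√10 ≈ 4.3246)
k(4)*(33 + H) = 4*(33 + (-2 + 2*√10)) = 4*(31 + 2*√10) = 124 + 8*√10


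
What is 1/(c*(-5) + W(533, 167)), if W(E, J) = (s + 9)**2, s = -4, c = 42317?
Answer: -1/211560 ≈ -4.7268e-6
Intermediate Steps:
W(E, J) = 25 (W(E, J) = (-4 + 9)**2 = 5**2 = 25)
1/(c*(-5) + W(533, 167)) = 1/(42317*(-5) + 25) = 1/(-211585 + 25) = 1/(-211560) = -1/211560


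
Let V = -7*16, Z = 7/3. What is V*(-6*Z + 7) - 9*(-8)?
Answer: 856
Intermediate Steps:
Z = 7/3 (Z = 7*(⅓) = 7/3 ≈ 2.3333)
V = -112
V*(-6*Z + 7) - 9*(-8) = -112*(-6*7/3 + 7) - 9*(-8) = -112*(-14 + 7) + 72 = -112*(-7) + 72 = 784 + 72 = 856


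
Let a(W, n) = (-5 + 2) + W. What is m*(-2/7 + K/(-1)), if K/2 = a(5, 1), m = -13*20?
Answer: 7800/7 ≈ 1114.3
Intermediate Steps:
a(W, n) = -3 + W
m = -260
K = 4 (K = 2*(-3 + 5) = 2*2 = 4)
m*(-2/7 + K/(-1)) = -260*(-2/7 + 4/(-1)) = -260*(-2*⅐ + 4*(-1)) = -260*(-2/7 - 4) = -260*(-30/7) = 7800/7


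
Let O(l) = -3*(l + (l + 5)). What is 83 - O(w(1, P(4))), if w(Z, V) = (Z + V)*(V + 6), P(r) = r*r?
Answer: 2342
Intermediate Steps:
P(r) = r**2
w(Z, V) = (6 + V)*(V + Z) (w(Z, V) = (V + Z)*(6 + V) = (6 + V)*(V + Z))
O(l) = -15 - 6*l (O(l) = -3*(l + (5 + l)) = -3*(5 + 2*l) = -15 - 6*l)
83 - O(w(1, P(4))) = 83 - (-15 - 6*((4**2)**2 + 6*4**2 + 6*1 + 4**2*1)) = 83 - (-15 - 6*(16**2 + 6*16 + 6 + 16*1)) = 83 - (-15 - 6*(256 + 96 + 6 + 16)) = 83 - (-15 - 6*374) = 83 - (-15 - 2244) = 83 - 1*(-2259) = 83 + 2259 = 2342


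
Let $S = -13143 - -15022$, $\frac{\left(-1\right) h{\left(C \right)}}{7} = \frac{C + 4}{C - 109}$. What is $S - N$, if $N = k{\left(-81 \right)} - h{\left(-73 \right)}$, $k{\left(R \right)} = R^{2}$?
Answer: $- \frac{121801}{26} \approx -4684.7$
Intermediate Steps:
$h{\left(C \right)} = - \frac{7 \left(4 + C\right)}{-109 + C}$ ($h{\left(C \right)} = - 7 \frac{C + 4}{C - 109} = - 7 \frac{4 + C}{-109 + C} = - \frac{7 \left(4 + C\right)}{-109 + C}$)
$S = 1879$ ($S = -13143 + 15022 = 1879$)
$N = \frac{170655}{26}$ ($N = \left(-81\right)^{2} - \frac{7 \left(-4 - -73\right)}{-109 - 73} = 6561 - \frac{7 \left(-4 + 73\right)}{-182} = 6561 - 7 \left(- \frac{1}{182}\right) 69 = 6561 - - \frac{69}{26} = 6561 + \frac{69}{26} = \frac{170655}{26} \approx 6563.7$)
$S - N = 1879 - \frac{170655}{26} = - \frac{121801}{26}$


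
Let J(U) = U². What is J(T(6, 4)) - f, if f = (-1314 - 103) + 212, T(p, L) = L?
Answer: 1221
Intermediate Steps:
f = -1205 (f = -1417 + 212 = -1205)
J(T(6, 4)) - f = 4² - 1*(-1205) = 16 + 1205 = 1221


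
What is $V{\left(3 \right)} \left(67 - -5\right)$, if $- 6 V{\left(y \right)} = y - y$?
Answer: $0$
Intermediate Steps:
$V{\left(y \right)} = 0$ ($V{\left(y \right)} = - \frac{y - y}{6} = \left(- \frac{1}{6}\right) 0 = 0$)
$V{\left(3 \right)} \left(67 - -5\right) = 0 \left(67 - -5\right) = 0 \left(67 + 5\right) = 0 \cdot 72 = 0$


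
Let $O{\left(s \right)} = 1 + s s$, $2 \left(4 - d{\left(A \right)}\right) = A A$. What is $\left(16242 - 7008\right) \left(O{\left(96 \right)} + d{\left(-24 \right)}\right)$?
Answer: $82487322$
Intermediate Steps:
$d{\left(A \right)} = 4 - \frac{A^{2}}{2}$ ($d{\left(A \right)} = 4 - \frac{A A}{2} = 4 - \frac{A^{2}}{2}$)
$O{\left(s \right)} = 1 + s^{2}$
$\left(16242 - 7008\right) \left(O{\left(96 \right)} + d{\left(-24 \right)}\right) = \left(16242 - 7008\right) \left(\left(1 + 96^{2}\right) + \left(4 - \frac{\left(-24\right)^{2}}{2}\right)\right) = 9234 \left(\left(1 + 9216\right) + \left(4 - 288\right)\right) = 9234 \left(9217 + \left(4 - 288\right)\right) = 9234 \left(9217 - 284\right) = 9234 \cdot 8933 = 82487322$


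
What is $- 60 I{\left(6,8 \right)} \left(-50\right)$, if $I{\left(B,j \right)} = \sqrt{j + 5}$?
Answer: $3000 \sqrt{13} \approx 10817.0$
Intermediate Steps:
$I{\left(B,j \right)} = \sqrt{5 + j}$
$- 60 I{\left(6,8 \right)} \left(-50\right) = - 60 \sqrt{5 + 8} \left(-50\right) = - 60 \sqrt{13} \left(-50\right) = 3000 \sqrt{13}$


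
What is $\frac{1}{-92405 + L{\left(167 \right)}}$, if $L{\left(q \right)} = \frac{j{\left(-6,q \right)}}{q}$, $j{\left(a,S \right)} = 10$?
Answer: $- \frac{167}{15431625} \approx -1.0822 \cdot 10^{-5}$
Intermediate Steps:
$L{\left(q \right)} = \frac{10}{q}$
$\frac{1}{-92405 + L{\left(167 \right)}} = \frac{1}{-92405 + \frac{10}{167}} = \frac{1}{- \frac{15431625}{167}} = - \frac{167}{15431625}$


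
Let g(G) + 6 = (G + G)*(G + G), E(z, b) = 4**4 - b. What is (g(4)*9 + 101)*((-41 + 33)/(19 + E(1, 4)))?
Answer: -4984/271 ≈ -18.391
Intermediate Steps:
E(z, b) = 256 - b
g(G) = -6 + 4*G**2 (g(G) = -6 + (G + G)*(G + G) = -6 + (2*G)*(2*G) = -6 + 4*G**2)
(g(4)*9 + 101)*((-41 + 33)/(19 + E(1, 4))) = ((-6 + 4*4**2)*9 + 101)*((-41 + 33)/(19 + (256 - 1*4))) = ((-6 + 4*16)*9 + 101)*(-8/(19 + (256 - 4))) = ((-6 + 64)*9 + 101)*(-8/(19 + 252)) = (58*9 + 101)*(-8/271) = (522 + 101)*(-8*1/271) = 623*(-8/271) = -4984/271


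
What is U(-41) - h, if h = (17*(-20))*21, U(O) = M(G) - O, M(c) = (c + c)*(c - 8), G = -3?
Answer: 7247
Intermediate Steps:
M(c) = 2*c*(-8 + c) (M(c) = (2*c)*(-8 + c) = 2*c*(-8 + c))
U(O) = 66 - O (U(O) = 2*(-3)*(-8 - 3) - O = 2*(-3)*(-11) - O = 66 - O)
h = -7140 (h = -340*21 = -7140)
U(-41) - h = (66 - 1*(-41)) - 1*(-7140) = (66 + 41) + 7140 = 107 + 7140 = 7247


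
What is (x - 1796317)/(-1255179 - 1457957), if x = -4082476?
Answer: 5878793/2713136 ≈ 2.1668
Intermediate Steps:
(x - 1796317)/(-1255179 - 1457957) = (-4082476 - 1796317)/(-1255179 - 1457957) = -5878793/(-2713136) = -5878793*(-1/2713136) = 5878793/2713136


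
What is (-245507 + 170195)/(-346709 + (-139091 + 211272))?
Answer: 4707/17158 ≈ 0.27433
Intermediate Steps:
(-245507 + 170195)/(-346709 + (-139091 + 211272)) = -75312/(-346709 + 72181) = -75312/(-274528) = -75312*(-1/274528) = 4707/17158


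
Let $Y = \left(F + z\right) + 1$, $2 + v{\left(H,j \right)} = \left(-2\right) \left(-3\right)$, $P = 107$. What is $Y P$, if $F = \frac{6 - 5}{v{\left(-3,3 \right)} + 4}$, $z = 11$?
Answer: $\frac{10379}{8} \approx 1297.4$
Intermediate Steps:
$v{\left(H,j \right)} = 4$ ($v{\left(H,j \right)} = -2 - -6 = -2 + 6 = 4$)
$F = \frac{1}{8}$ ($F = \frac{6 - 5}{4 + 4} = 1 \cdot \frac{1}{8} = \frac{1}{8} \approx 0.125$)
$Y = \frac{97}{8}$ ($Y = \left(\frac{1}{8} + 11\right) + 1 = \frac{89}{8} + 1 = \frac{97}{8} \approx 12.125$)
$Y P = \frac{97}{8} \cdot 107 = \frac{10379}{8}$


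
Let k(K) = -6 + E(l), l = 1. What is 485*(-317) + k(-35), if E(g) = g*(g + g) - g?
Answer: -153750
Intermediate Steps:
E(g) = -g + 2*g² (E(g) = g*(2*g) - g = 2*g² - g = -g + 2*g²)
k(K) = -5 (k(K) = -6 + 1*(-1 + 2*1) = -6 + 1*(-1 + 2) = -6 + 1*1 = -6 + 1 = -5)
485*(-317) + k(-35) = 485*(-317) - 5 = -153745 - 5 = -153750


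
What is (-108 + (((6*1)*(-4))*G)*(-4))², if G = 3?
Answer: 32400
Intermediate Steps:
(-108 + (((6*1)*(-4))*G)*(-4))² = (-108 + (((6*1)*(-4))*3)*(-4))² = (-108 + ((6*(-4))*3)*(-4))² = (-108 - 24*3*(-4))² = (-108 - 72*(-4))² = (-108 + 288)² = 180² = 32400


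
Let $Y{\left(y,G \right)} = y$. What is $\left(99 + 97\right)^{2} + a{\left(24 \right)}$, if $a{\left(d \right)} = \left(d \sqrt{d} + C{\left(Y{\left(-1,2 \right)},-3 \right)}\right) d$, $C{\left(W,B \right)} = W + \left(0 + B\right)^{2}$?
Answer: $38608 + 1152 \sqrt{6} \approx 41430.0$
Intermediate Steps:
$C{\left(W,B \right)} = W + B^{2}$
$a{\left(d \right)} = d \left(8 + d^{\frac{3}{2}}\right)$ ($a{\left(d \right)} = \left(d \sqrt{d} - \left(1 - \left(-3\right)^{2}\right)\right) d = \left(d^{\frac{3}{2}} + \left(-1 + 9\right)\right) d = \left(d^{\frac{3}{2}} + 8\right) d = \left(8 + d^{\frac{3}{2}}\right) d = d \left(8 + d^{\frac{3}{2}}\right)$)
$\left(99 + 97\right)^{2} + a{\left(24 \right)} = \left(99 + 97\right)^{2} + \left(24^{\frac{5}{2}} + 8 \cdot 24\right) = 196^{2} + \left(1152 \sqrt{6} + 192\right) = 38416 + \left(192 + 1152 \sqrt{6}\right) = 38608 + 1152 \sqrt{6}$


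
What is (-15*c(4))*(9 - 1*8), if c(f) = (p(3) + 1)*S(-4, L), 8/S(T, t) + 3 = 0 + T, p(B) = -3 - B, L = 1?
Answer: -600/7 ≈ -85.714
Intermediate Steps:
S(T, t) = 8/(-3 + T) (S(T, t) = 8/(-3 + (0 + T)) = 8/(-3 + T))
c(f) = 40/7 (c(f) = ((-3 - 1*3) + 1)*(8/(-3 - 4)) = ((-3 - 3) + 1)*(8/(-7)) = (-6 + 1)*(8*(-1/7)) = -5*(-8/7) = 40/7)
(-15*c(4))*(9 - 1*8) = (-15*40/7)*(9 - 1*8) = -600*(9 - 8)/7 = -600/7*1 = -600/7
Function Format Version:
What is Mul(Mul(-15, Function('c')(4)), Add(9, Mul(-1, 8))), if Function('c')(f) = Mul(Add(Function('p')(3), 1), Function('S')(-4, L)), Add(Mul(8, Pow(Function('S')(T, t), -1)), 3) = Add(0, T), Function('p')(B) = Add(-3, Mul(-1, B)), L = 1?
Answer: Rational(-600, 7) ≈ -85.714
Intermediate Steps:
Function('S')(T, t) = Mul(8, Pow(Add(-3, T), -1)) (Function('S')(T, t) = Mul(8, Pow(Add(-3, Add(0, T)), -1)) = Mul(8, Pow(Add(-3, T), -1)))
Function('c')(f) = Rational(40, 7) (Function('c')(f) = Mul(Add(Add(-3, Mul(-1, 3)), 1), Mul(8, Pow(Add(-3, -4), -1))) = Mul(Add(Add(-3, -3), 1), Mul(8, Pow(-7, -1))) = Mul(Add(-6, 1), Mul(8, Rational(-1, 7))) = Mul(-5, Rational(-8, 7)) = Rational(40, 7))
Mul(Mul(-15, Function('c')(4)), Add(9, Mul(-1, 8))) = Mul(Mul(-15, Rational(40, 7)), Add(9, Mul(-1, 8))) = Mul(Rational(-600, 7), Add(9, -8)) = Mul(Rational(-600, 7), 1) = Rational(-600, 7)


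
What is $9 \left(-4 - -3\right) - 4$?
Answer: $-13$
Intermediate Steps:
$9 \left(-4 - -3\right) - 4 = 9 \left(-4 + 3\right) - 4 = 9 \left(-1\right) - 4 = -9 - 4 = -13$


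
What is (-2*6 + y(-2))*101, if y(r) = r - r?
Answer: -1212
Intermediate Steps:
y(r) = 0
(-2*6 + y(-2))*101 = (-2*6 + 0)*101 = (-12 + 0)*101 = -12*101 = -1212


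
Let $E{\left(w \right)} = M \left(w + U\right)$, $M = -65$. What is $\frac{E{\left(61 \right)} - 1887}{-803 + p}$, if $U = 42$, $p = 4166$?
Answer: $- \frac{8582}{3363} \approx -2.5519$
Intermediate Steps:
$E{\left(w \right)} = -2730 - 65 w$ ($E{\left(w \right)} = - 65 \left(w + 42\right) = - 65 \left(42 + w\right) = -2730 - 65 w$)
$\frac{E{\left(61 \right)} - 1887}{-803 + p} = \frac{\left(-2730 - 3965\right) - 1887}{-803 + 4166} = \frac{\left(-2730 - 3965\right) - 1887}{3363} = \left(-6695 - 1887\right) \frac{1}{3363} = \left(-8582\right) \frac{1}{3363} = - \frac{8582}{3363}$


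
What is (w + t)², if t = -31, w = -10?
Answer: 1681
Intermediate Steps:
(w + t)² = (-10 - 31)² = (-41)² = 1681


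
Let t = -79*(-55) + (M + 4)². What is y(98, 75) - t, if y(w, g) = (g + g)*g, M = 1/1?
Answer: 6880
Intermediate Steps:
M = 1
y(w, g) = 2*g² (y(w, g) = (2*g)*g = 2*g²)
t = 4370 (t = -79*(-55) + (1 + 4)² = 4345 + 5² = 4345 + 25 = 4370)
y(98, 75) - t = 2*75² - 1*4370 = 2*5625 - 4370 = 11250 - 4370 = 6880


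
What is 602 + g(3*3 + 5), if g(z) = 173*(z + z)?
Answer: 5446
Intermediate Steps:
g(z) = 346*z (g(z) = 173*(2*z) = 346*z)
602 + g(3*3 + 5) = 602 + 346*(3*3 + 5) = 602 + 346*(9 + 5) = 602 + 346*14 = 602 + 4844 = 5446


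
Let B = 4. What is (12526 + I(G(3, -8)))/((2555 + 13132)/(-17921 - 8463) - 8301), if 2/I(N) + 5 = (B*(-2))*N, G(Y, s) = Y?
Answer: -3194680256/2117282953 ≈ -1.5089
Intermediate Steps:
I(N) = 2/(-5 - 8*N) (I(N) = 2/(-5 + (4*(-2))*N) = 2/(-5 - 8*N))
(12526 + I(G(3, -8)))/((2555 + 13132)/(-17921 - 8463) - 8301) = (12526 - 2/(5 + 8*3))/((2555 + 13132)/(-17921 - 8463) - 8301) = (12526 - 2/(5 + 24))/(15687/(-26384) - 8301) = (12526 - 2/29)/(15687*(-1/26384) - 8301) = (12526 - 2*1/29)/(-15687/26384 - 8301) = (12526 - 2/29)/(-219029271/26384) = (363252/29)*(-26384/219029271) = -3194680256/2117282953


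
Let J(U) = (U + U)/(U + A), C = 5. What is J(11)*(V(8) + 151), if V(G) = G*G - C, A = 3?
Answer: 330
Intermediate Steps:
J(U) = 2*U/(3 + U) (J(U) = (U + U)/(U + 3) = (2*U)/(3 + U) = 2*U/(3 + U))
V(G) = -5 + G² (V(G) = G*G - 1*5 = G² - 5 = -5 + G²)
J(11)*(V(8) + 151) = (2*11/(3 + 11))*((-5 + 8²) + 151) = (2*11/14)*((-5 + 64) + 151) = (2*11*(1/14))*(59 + 151) = (11/7)*210 = 330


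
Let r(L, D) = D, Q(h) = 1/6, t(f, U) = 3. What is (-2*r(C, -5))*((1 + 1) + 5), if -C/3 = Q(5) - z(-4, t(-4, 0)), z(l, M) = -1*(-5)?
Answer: 70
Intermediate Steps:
Q(h) = 1/6
z(l, M) = 5
C = 29/2 (C = -3*(1/6 - 1*5) = -3*(1/6 - 5) = -3*(-29/6) = 29/2 ≈ 14.500)
(-2*r(C, -5))*((1 + 1) + 5) = (-2*(-5))*((1 + 1) + 5) = 10*(2 + 5) = 10*7 = 70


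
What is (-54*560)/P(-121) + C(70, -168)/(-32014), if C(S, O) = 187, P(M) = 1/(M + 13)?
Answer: 104555162693/32014 ≈ 3.2659e+6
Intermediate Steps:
P(M) = 1/(13 + M)
(-54*560)/P(-121) + C(70, -168)/(-32014) = (-54*560)/(1/(13 - 121)) + 187/(-32014) = -30240/(1/(-108)) + 187*(-1/32014) = -30240/(-1/108) - 187/32014 = -30240*(-108) - 187/32014 = 3265920 - 187/32014 = 104555162693/32014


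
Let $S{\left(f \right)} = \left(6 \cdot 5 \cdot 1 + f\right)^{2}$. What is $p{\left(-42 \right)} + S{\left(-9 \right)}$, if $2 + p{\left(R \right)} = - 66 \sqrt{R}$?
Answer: $439 - 66 i \sqrt{42} \approx 439.0 - 427.73 i$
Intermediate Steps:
$p{\left(R \right)} = -2 - 66 \sqrt{R}$
$S{\left(f \right)} = \left(30 + f\right)^{2}$ ($S{\left(f \right)} = \left(30 \cdot 1 + f\right)^{2} = \left(30 + f\right)^{2}$)
$p{\left(-42 \right)} + S{\left(-9 \right)} = \left(-2 - 66 \sqrt{-42}\right) + \left(30 - 9\right)^{2} = \left(-2 - 66 i \sqrt{42}\right) + 21^{2} = \left(-2 - 66 i \sqrt{42}\right) + 441 = 439 - 66 i \sqrt{42}$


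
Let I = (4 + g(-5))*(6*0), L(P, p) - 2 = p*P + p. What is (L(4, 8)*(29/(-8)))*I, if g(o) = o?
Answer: 0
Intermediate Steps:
L(P, p) = 2 + p + P*p (L(P, p) = 2 + (p*P + p) = 2 + (P*p + p) = 2 + (p + P*p) = 2 + p + P*p)
I = 0 (I = (4 - 5)*(6*0) = -1*0 = 0)
(L(4, 8)*(29/(-8)))*I = ((2 + 8 + 4*8)*(29/(-8)))*0 = ((2 + 8 + 32)*(29*(-1/8)))*0 = (42*(-29/8))*0 = -609/4*0 = 0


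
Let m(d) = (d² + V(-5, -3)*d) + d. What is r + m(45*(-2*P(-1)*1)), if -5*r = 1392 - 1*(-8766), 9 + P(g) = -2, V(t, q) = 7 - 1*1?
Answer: 4924992/5 ≈ 9.8500e+5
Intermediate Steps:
V(t, q) = 6 (V(t, q) = 7 - 1 = 6)
P(g) = -11 (P(g) = -9 - 2 = -11)
r = -10158/5 (r = -(1392 - 1*(-8766))/5 = -(1392 + 8766)/5 = -⅕*10158 = -10158/5 ≈ -2031.6)
m(d) = d² + 7*d (m(d) = (d² + 6*d) + d = d² + 7*d)
r + m(45*(-2*P(-1)*1)) = -10158/5 + (45*(-2*(-11)*1))*(7 + 45*(-2*(-11)*1)) = -10158/5 + (45*(22*1))*(7 + 45*(22*1)) = -10158/5 + (45*22)*(7 + 45*22) = -10158/5 + 990*(7 + 990) = -10158/5 + 990*997 = -10158/5 + 987030 = 4924992/5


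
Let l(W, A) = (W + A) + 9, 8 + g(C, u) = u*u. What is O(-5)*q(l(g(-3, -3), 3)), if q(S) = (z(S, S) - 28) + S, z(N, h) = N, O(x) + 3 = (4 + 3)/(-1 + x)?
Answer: 25/3 ≈ 8.3333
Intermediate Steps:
g(C, u) = -8 + u² (g(C, u) = -8 + u*u = -8 + u²)
l(W, A) = 9 + A + W (l(W, A) = (A + W) + 9 = 9 + A + W)
O(x) = -3 + 7/(-1 + x) (O(x) = -3 + (4 + 3)/(-1 + x) = -3 + 7/(-1 + x))
q(S) = -28 + 2*S (q(S) = (S - 28) + S = (-28 + S) + S = -28 + 2*S)
O(-5)*q(l(g(-3, -3), 3)) = ((10 - 3*(-5))/(-1 - 5))*(-28 + 2*(9 + 3 + (-8 + (-3)²))) = ((10 + 15)/(-6))*(-28 + 2*(9 + 3 + (-8 + 9))) = (-⅙*25)*(-28 + 2*(9 + 3 + 1)) = -25*(-28 + 2*13)/6 = -25*(-28 + 26)/6 = -25/6*(-2) = 25/3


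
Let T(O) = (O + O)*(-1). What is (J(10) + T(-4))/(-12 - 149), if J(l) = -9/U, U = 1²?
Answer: 1/161 ≈ 0.0062112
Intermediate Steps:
T(O) = -2*O (T(O) = (2*O)*(-1) = -2*O)
U = 1
J(l) = -9 (J(l) = -9/1 = -9*1 = -9)
(J(10) + T(-4))/(-12 - 149) = (-9 - 2*(-4))/(-12 - 149) = (-9 + 8)/(-161) = -1/161*(-1) = 1/161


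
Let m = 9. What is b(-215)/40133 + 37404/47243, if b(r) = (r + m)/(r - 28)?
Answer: 364785471934/460728806517 ≈ 0.79176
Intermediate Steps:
b(r) = (9 + r)/(-28 + r) (b(r) = (r + 9)/(r - 28) = (9 + r)/(-28 + r))
b(-215)/40133 + 37404/47243 = ((9 - 215)/(-28 - 215))/40133 + 37404/47243 = (-206/(-243))*(1/40133) + 37404*(1/47243) = -1/243*(-206)*(1/40133) + 37404/47243 = (206/243)*(1/40133) + 37404/47243 = 206/9752319 + 37404/47243 = 364785471934/460728806517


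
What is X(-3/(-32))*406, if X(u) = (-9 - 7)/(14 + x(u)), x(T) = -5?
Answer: -6496/9 ≈ -721.78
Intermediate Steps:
X(u) = -16/9 (X(u) = (-9 - 7)/(14 - 5) = -16/9)
X(-3/(-32))*406 = -16/9*406 = -6496/9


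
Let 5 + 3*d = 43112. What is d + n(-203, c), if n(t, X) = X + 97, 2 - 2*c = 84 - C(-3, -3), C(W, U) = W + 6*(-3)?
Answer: 28829/2 ≈ 14415.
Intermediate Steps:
d = 14369 (d = -5/3 + (⅓)*43112 = -5/3 + 43112/3 = 14369)
C(W, U) = -18 + W (C(W, U) = W - 18 = -18 + W)
c = -103/2 (c = 1 - (84 - (-18 - 3))/2 = 1 - (84 - 1*(-21))/2 = 1 - (84 + 21)/2 = 1 - ½*105 = 1 - 105/2 = -103/2 ≈ -51.500)
n(t, X) = 97 + X
d + n(-203, c) = 14369 + (97 - 103/2) = 14369 + 91/2 = 28829/2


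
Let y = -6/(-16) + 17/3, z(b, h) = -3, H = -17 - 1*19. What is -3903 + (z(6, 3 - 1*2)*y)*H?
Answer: -6501/2 ≈ -3250.5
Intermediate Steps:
H = -36 (H = -17 - 19 = -36)
y = 145/24 (y = -6*(-1/16) + 17*(1/3) = 3/8 + 17/3 = 145/24 ≈ 6.0417)
-3903 + (z(6, 3 - 1*2)*y)*H = -3903 - 3*145/24*(-36) = -3903 - 145/8*(-36) = -3903 + 1305/2 = -6501/2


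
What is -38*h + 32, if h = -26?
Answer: 1020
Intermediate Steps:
-38*h + 32 = -38*(-26) + 32 = 988 + 32 = 1020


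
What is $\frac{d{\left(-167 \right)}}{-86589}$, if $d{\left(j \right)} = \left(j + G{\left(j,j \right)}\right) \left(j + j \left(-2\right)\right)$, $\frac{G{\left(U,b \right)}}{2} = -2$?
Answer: $\frac{3173}{9621} \approx 0.3298$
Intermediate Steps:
$G{\left(U,b \right)} = -4$ ($G{\left(U,b \right)} = 2 \left(-2\right) = -4$)
$d{\left(j \right)} = - j \left(-4 + j\right)$ ($d{\left(j \right)} = \left(j - 4\right) \left(j + j \left(-2\right)\right) = \left(-4 + j\right) \left(j - 2 j\right) = \left(-4 + j\right) \left(- j\right) = - j \left(-4 + j\right)$)
$\frac{d{\left(-167 \right)}}{-86589} = \frac{\left(-167\right) \left(4 - -167\right)}{-86589} = - 167 \left(4 + 167\right) \left(- \frac{1}{86589}\right) = \left(-167\right) 171 \left(- \frac{1}{86589}\right) = \left(-28557\right) \left(- \frac{1}{86589}\right) = \frac{3173}{9621}$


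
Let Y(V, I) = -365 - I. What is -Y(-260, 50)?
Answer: 415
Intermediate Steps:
-Y(-260, 50) = -(-365 - 1*50) = -(-365 - 50) = -1*(-415) = 415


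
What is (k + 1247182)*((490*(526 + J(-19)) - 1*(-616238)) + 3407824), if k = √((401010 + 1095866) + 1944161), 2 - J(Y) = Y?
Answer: 5353019884744 + 4292092*√3441037 ≈ 5.3610e+12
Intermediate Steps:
J(Y) = 2 - Y
k = √3441037 (k = √(1496876 + 1944161) = √3441037 ≈ 1855.0)
(k + 1247182)*((490*(526 + J(-19)) - 1*(-616238)) + 3407824) = (√3441037 + 1247182)*((490*(526 + (2 - 1*(-19))) - 1*(-616238)) + 3407824) = (1247182 + √3441037)*((490*(526 + (2 + 19)) + 616238) + 3407824) = (1247182 + √3441037)*((490*(526 + 21) + 616238) + 3407824) = (1247182 + √3441037)*((490*547 + 616238) + 3407824) = (1247182 + √3441037)*((268030 + 616238) + 3407824) = (1247182 + √3441037)*(884268 + 3407824) = (1247182 + √3441037)*4292092 = 5353019884744 + 4292092*√3441037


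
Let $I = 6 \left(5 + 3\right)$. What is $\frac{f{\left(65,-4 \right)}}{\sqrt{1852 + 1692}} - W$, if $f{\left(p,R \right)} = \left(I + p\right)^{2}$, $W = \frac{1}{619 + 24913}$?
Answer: $- \frac{1}{25532} + \frac{12769 \sqrt{886}}{1772} \approx 214.49$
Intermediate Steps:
$I = 48$ ($I = 6 \cdot 8 = 48$)
$W = \frac{1}{25532} \approx 3.9167 \cdot 10^{-5}$
$f{\left(p,R \right)} = \left(48 + p\right)^{2}$
$\frac{f{\left(65,-4 \right)}}{\sqrt{1852 + 1692}} - W = \frac{\left(48 + 65\right)^{2}}{\sqrt{1852 + 1692}} - \frac{1}{25532} = \frac{113^{2}}{\sqrt{3544}} - \frac{1}{25532} = \frac{12769}{2 \sqrt{886}} - \frac{1}{25532} = 12769 \frac{\sqrt{886}}{1772} - \frac{1}{25532} = \frac{12769 \sqrt{886}}{1772} - \frac{1}{25532} = - \frac{1}{25532} + \frac{12769 \sqrt{886}}{1772}$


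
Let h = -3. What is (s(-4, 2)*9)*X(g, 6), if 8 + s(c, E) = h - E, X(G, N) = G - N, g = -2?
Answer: 936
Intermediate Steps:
s(c, E) = -11 - E (s(c, E) = -8 + (-3 - E) = -11 - E)
(s(-4, 2)*9)*X(g, 6) = ((-11 - 1*2)*9)*(-2 - 1*6) = ((-11 - 2)*9)*(-2 - 6) = -13*9*(-8) = -117*(-8) = 936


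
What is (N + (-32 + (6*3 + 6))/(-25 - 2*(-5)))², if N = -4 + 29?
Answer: 146689/225 ≈ 651.95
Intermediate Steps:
N = 25
(N + (-32 + (6*3 + 6))/(-25 - 2*(-5)))² = (25 + (-32 + (6*3 + 6))/(-25 - 2*(-5)))² = (25 + (-32 + (18 + 6))/(-25 + 10))² = (25 + (-32 + 24)/(-15))² = (25 - 8*(-1/15))² = (25 + 8/15)² = (383/15)² = 146689/225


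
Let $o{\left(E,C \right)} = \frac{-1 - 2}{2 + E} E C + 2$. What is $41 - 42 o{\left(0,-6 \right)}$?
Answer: $-43$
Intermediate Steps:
$o{\left(E,C \right)} = 2 - \frac{3 C E}{2 + E}$ ($o{\left(E,C \right)} = - \frac{3}{2 + E} E C + 2 = - \frac{3 E}{2 + E} C + 2 = - \frac{3 C E}{2 + E} + 2 = 2 - \frac{3 C E}{2 + E}$)
$41 - 42 o{\left(0,-6 \right)} = 41 - 42 \frac{4 + 2 \cdot 0 - \left(-18\right) 0}{2 + 0} = 41 - 42 \frac{4 + 0 + 0}{2} = 41 - 42 \cdot \frac{1}{2} \cdot 4 = 41 - 84 = -43$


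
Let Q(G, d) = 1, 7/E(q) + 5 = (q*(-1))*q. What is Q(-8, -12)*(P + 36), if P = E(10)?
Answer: 539/15 ≈ 35.933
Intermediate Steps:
E(q) = 7/(-5 - q²) (E(q) = 7/(-5 + (q*(-1))*q) = 7/(-5 + (-q)*q) = 7/(-5 - q²))
P = -1/15 (P = -7/(5 + 10²) = -7/(5 + 100) = -7/105 = -7*1/105 = -1/15 ≈ -0.066667)
Q(-8, -12)*(P + 36) = 1*(-1/15 + 36) = 1*(539/15) = 539/15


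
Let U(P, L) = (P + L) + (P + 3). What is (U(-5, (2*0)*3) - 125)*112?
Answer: -14784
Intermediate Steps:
U(P, L) = 3 + L + 2*P (U(P, L) = (L + P) + (3 + P) = 3 + L + 2*P)
(U(-5, (2*0)*3) - 125)*112 = ((3 + (2*0)*3 + 2*(-5)) - 125)*112 = ((3 + 0*3 - 10) - 125)*112 = ((3 + 0 - 10) - 125)*112 = (-7 - 125)*112 = -132*112 = -14784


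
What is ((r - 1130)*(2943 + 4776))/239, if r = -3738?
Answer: -37576092/239 ≈ -1.5722e+5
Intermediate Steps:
((r - 1130)*(2943 + 4776))/239 = ((-3738 - 1130)*(2943 + 4776))/239 = -4868*7719*(1/239) = -37576092*1/239 = -37576092/239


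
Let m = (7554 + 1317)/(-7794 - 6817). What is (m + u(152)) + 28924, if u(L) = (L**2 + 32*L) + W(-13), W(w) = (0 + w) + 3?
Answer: 831094031/14611 ≈ 56881.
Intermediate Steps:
W(w) = 3 + w (W(w) = w + 3 = 3 + w)
u(L) = -10 + L**2 + 32*L (u(L) = (L**2 + 32*L) + (3 - 13) = (L**2 + 32*L) - 10 = -10 + L**2 + 32*L)
m = -8871/14611 (m = 8871/(-14611) = 8871*(-1/14611) = -8871/14611 ≈ -0.60715)
(m + u(152)) + 28924 = (-8871/14611 + (-10 + 152**2 + 32*152)) + 28924 = (-8871/14611 + (-10 + 23104 + 4864)) + 28924 = (-8871/14611 + 27958) + 28924 = 408485467/14611 + 28924 = 831094031/14611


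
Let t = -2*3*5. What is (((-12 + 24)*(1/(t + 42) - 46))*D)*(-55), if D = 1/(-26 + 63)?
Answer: 30305/37 ≈ 819.05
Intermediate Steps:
t = -30 (t = -6*5 = -30)
D = 1/37 ≈ 0.027027
(((-12 + 24)*(1/(t + 42) - 46))*D)*(-55) = (((-12 + 24)*(1/(-30 + 42) - 46))*(1/37))*(-55) = ((12*(1/12 - 46))*(1/37))*(-55) = ((12*(-551/12))*(1/37))*(-55) = -551*1/37*(-55) = -551/37*(-55) = 30305/37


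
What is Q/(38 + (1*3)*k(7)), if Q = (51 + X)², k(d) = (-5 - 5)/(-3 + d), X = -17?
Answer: 2312/61 ≈ 37.902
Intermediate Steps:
k(d) = -10/(-3 + d)
Q = 1156 (Q = (51 - 17)² = 34² = 1156)
Q/(38 + (1*3)*k(7)) = 1156/(38 + (1*3)*(-10/(-3 + 7))) = 1156/(38 + 3*(-10/4)) = 1156/(38 + 3*(-10*¼)) = 1156/(38 + 3*(-5/2)) = 1156/(38 - 15/2) = 1156/(61/2) = 1156*(2/61) = 2312/61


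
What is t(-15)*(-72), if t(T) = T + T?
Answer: 2160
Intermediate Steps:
t(T) = 2*T
t(-15)*(-72) = (2*(-15))*(-72) = -30*(-72) = 2160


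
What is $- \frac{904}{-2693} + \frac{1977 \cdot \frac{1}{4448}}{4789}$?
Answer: $\frac{19261854749}{57364864096} \approx 0.33578$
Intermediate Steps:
$- \frac{904}{-2693} + \frac{1977 \cdot \frac{1}{4448}}{4789} = \left(-904\right) \left(- \frac{1}{2693}\right) + 1977 \cdot \frac{1}{4448} \cdot \frac{1}{4789} = \frac{904}{2693} + \frac{1977}{4448} \cdot \frac{1}{4789} = \frac{904}{2693} + \frac{1977}{21301472} = \frac{19261854749}{57364864096}$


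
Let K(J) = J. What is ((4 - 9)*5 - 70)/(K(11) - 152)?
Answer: 95/141 ≈ 0.67376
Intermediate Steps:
((4 - 9)*5 - 70)/(K(11) - 152) = ((4 - 9)*5 - 70)/(11 - 152) = (-5*5 - 70)/(-141) = (-25 - 70)*(-1/141) = -95*(-1/141) = 95/141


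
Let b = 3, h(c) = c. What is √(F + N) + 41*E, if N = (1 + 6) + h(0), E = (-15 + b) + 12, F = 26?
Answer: √33 ≈ 5.7446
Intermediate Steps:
E = 0 (E = (-15 + 3) + 12 = -12 + 12 = 0)
N = 7 (N = (1 + 6) + 0 = 7 + 0 = 7)
√(F + N) + 41*E = √(26 + 7) + 41*0 = √33 + 0 = √33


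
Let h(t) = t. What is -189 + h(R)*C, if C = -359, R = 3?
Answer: -1266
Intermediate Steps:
-189 + h(R)*C = -189 + 3*(-359) = -189 - 1077 = -1266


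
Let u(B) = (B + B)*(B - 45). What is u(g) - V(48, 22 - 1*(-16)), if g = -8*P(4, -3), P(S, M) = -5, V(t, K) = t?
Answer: -448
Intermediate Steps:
g = 40 (g = -8*(-5) = 40)
u(B) = 2*B*(-45 + B) (u(B) = (2*B)*(-45 + B) = 2*B*(-45 + B))
u(g) - V(48, 22 - 1*(-16)) = 2*40*(-45 + 40) - 1*48 = 2*40*(-5) - 48 = -400 - 48 = -448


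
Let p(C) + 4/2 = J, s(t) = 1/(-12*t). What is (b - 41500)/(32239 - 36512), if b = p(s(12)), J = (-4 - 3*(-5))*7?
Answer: 41425/4273 ≈ 9.6946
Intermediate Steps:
s(t) = -1/(12*t)
J = 77 (J = (-4 + 15)*7 = 11*7 = 77)
p(C) = 75 (p(C) = -2 + 77 = 75)
b = 75
(b - 41500)/(32239 - 36512) = (75 - 41500)/(32239 - 36512) = -41425/(-4273) = -41425*(-1/4273) = 41425/4273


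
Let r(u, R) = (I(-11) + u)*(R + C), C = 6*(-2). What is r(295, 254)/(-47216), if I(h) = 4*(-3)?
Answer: -34243/23608 ≈ -1.4505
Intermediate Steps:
C = -12
I(h) = -12
r(u, R) = (-12 + R)*(-12 + u) (r(u, R) = (-12 + u)*(R - 12) = (-12 + u)*(-12 + R) = (-12 + R)*(-12 + u))
r(295, 254)/(-47216) = (144 - 12*254 - 12*295 + 254*295)/(-47216) = (144 - 3048 - 3540 + 74930)*(-1/47216) = 68486*(-1/47216) = -34243/23608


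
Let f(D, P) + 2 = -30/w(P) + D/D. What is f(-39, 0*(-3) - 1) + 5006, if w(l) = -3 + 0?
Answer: 5015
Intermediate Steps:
w(l) = -3
f(D, P) = 9 (f(D, P) = -2 + (-30/(-3) + D/D) = -2 + (-30*(-⅓) + 1) = -2 + (10 + 1) = -2 + 11 = 9)
f(-39, 0*(-3) - 1) + 5006 = 9 + 5006 = 5015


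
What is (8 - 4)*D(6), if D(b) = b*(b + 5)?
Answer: 264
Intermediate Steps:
D(b) = b*(5 + b)
(8 - 4)*D(6) = (8 - 4)*(6*(5 + 6)) = 4*(6*11) = 4*66 = 264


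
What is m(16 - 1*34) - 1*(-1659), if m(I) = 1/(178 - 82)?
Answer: 159265/96 ≈ 1659.0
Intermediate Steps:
m(I) = 1/96
m(16 - 1*34) - 1*(-1659) = 1/96 - 1*(-1659) = 1/96 + 1659 = 159265/96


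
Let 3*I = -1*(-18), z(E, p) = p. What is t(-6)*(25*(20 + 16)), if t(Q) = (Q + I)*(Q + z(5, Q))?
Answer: 0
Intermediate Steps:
I = 6 (I = (-1*(-18))/3 = (⅓)*18 = 6)
t(Q) = 2*Q*(6 + Q) (t(Q) = (Q + 6)*(Q + Q) = (6 + Q)*(2*Q) = 2*Q*(6 + Q))
t(-6)*(25*(20 + 16)) = (2*(-6)*(6 - 6))*(25*(20 + 16)) = (2*(-6)*0)*(25*36) = 0*900 = 0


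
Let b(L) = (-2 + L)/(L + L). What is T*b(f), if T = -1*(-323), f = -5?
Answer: 2261/10 ≈ 226.10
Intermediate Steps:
T = 323
b(L) = (-2 + L)/(2*L) (b(L) = (-2 + L)/((2*L)) = (-2 + L)*(1/(2*L)) = (-2 + L)/(2*L))
T*b(f) = 323*((½)*(-2 - 5)/(-5)) = 323*((½)*(-⅕)*(-7)) = 323*(7/10) = 2261/10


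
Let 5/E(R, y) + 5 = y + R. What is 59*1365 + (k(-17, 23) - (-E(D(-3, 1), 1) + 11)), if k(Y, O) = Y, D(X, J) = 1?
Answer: 241516/3 ≈ 80505.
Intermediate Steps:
E(R, y) = 5/(-5 + R + y) (E(R, y) = 5/(-5 + (y + R)) = 5/(-5 + (R + y)) = 5/(-5 + R + y))
59*1365 + (k(-17, 23) - (-E(D(-3, 1), 1) + 11)) = 59*1365 + (-17 - (-5/(-5 + 1 + 1) + 11)) = 80535 + (-17 - (-5/(-3) + 11)) = 80535 + (-17 - (-5*(-1)/3 + 11)) = 80535 + (-17 - (-1*(-5/3) + 11)) = 80535 + (-17 - (5/3 + 11)) = 80535 + (-17 - 1*38/3) = 80535 + (-17 - 38/3) = 80535 - 89/3 = 241516/3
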